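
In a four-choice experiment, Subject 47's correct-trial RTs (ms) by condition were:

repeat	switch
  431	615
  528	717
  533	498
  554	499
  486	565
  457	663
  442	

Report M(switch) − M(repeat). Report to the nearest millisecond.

M(repeat) = 3431/7 = 490.143
M(switch) = 3557/6 = 592.833
Difference = 592.833 − 490.143 = 102.690 ms

103 ms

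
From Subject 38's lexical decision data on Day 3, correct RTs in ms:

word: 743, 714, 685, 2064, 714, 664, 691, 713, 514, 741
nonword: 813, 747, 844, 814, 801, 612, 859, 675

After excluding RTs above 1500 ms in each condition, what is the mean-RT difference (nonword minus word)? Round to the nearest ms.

84 ms

word: exclude 2064
M(word) = 6179/9 = 686.556
M(nonword) = 6165/8 = 770.625
Difference = 770.625 − 686.556 = 84.069 ms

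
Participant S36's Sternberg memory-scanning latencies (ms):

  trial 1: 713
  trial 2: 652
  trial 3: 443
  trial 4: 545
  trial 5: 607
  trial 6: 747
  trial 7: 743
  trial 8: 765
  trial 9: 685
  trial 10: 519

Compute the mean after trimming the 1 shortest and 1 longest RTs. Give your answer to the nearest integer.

Sorted: 443, 519, 545, 607, 652, 685, 713, 743, 747, 765
Drop lowest 1 (443) and highest 1 (765)
Remaining (n=8): Σ = 5211, mean = 5211/8 = 651.375

651 ms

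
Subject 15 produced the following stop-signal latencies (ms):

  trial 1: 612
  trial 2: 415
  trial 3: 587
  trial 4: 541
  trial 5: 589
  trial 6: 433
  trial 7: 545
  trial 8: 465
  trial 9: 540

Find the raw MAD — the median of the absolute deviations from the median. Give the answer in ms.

48 ms

Sorted: 415, 433, 465, 540, 541, 545, 587, 589, 612 → median = 541
|x − 541|: 71, 126, 46, 0, 48, 108, 4, 76, 1
Sorted deviations: 0, 1, 4, 46, 48, 71, 76, 108, 126 → MAD = 48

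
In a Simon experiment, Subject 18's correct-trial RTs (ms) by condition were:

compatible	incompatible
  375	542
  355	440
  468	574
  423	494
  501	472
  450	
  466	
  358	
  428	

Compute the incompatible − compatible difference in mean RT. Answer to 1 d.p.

M(compatible) = 3824/9 = 424.889
M(incompatible) = 2522/5 = 504.400
Difference = 504.400 − 424.889 = 79.511 ms

79.5 ms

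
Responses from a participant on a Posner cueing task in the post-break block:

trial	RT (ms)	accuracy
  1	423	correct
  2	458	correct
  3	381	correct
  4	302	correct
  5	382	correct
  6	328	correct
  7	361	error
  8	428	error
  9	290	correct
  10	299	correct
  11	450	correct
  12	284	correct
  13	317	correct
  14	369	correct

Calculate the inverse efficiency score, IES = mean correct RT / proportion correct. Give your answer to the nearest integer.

416 ms

Correct trials (n=12): 423, 458, 381, 302, 382, 328, 290, 299, 450, 284, 317, 369
Mean correct RT = 4283/12 = 356.9167 ms
Proportion correct = 12/14
IES = 356.9167 / (12/14) = 416.403 ms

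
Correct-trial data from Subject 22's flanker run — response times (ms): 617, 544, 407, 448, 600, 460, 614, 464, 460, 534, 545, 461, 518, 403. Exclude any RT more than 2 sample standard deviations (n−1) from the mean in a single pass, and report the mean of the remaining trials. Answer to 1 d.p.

505.4 ms

n = 14, ΣRT = 7075, M = 505.357
Σ(x−M)² = 68503.21; s = √(68503.21/13) = 72.591
Cutoffs: 505.357 ± 2·72.591 → [360.2, 650.5]
No RTs fall outside the cutoffs; all 14 retained. Mean = 7075/14 = 505.357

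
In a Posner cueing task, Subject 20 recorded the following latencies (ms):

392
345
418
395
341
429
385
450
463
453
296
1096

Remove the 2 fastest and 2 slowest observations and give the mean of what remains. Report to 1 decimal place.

408.4 ms

Sorted: 296, 341, 345, 385, 392, 395, 418, 429, 450, 453, 463, 1096
Drop lowest 2 (296, 341) and highest 2 (463, 1096)
Remaining (n=8): Σ = 3267, mean = 3267/8 = 408.375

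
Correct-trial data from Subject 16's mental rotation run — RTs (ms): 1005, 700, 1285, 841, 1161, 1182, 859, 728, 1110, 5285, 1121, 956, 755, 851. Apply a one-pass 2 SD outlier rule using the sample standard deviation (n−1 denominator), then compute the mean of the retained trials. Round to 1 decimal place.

n = 14, ΣRT = 17839, M = 1274.214
Σ(x−M)² = 17768860.36; s = √(17768860.36/13) = 1169.117
Cutoffs: 1274.214 ± 2·1169.117 → [-1064.0, 3612.4]
Outside: 5285 → excluded.
Retained (n=13): Σ = 12554, mean = 12554/13 = 965.692

965.7 ms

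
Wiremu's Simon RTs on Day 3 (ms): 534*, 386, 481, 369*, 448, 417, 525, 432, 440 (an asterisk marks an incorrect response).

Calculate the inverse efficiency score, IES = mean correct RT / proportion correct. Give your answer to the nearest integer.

Correct trials (n=7): 386, 481, 448, 417, 525, 432, 440
Mean correct RT = 3129/7 = 447.0000 ms
Proportion correct = 7/9
IES = 447.0000 / (7/9) = 574.714 ms

575 ms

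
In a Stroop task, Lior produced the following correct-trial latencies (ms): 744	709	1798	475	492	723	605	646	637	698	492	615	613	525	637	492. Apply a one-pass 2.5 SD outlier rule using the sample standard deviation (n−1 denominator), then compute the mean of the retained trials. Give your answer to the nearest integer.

n = 16, ΣRT = 10901, M = 681.312
Σ(x−M)² = 1448281.44; s = √(1448281.44/15) = 310.728
Cutoffs: 681.312 ± 2.5·310.728 → [-95.5, 1458.1]
Outside: 1798 → excluded.
Retained (n=15): Σ = 9103, mean = 9103/15 = 606.867

607 ms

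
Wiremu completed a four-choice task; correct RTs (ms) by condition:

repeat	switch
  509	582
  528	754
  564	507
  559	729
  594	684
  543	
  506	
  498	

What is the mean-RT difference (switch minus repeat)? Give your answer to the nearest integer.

M(repeat) = 4301/8 = 537.625
M(switch) = 3256/5 = 651.200
Difference = 651.200 − 537.625 = 113.575 ms

114 ms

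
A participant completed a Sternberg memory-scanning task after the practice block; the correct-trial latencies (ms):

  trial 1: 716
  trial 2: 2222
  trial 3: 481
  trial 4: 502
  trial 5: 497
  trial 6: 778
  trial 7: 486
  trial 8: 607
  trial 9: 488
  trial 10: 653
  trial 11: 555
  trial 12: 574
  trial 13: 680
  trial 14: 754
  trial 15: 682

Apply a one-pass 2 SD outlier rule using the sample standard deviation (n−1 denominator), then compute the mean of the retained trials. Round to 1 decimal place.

n = 15, ΣRT = 10675, M = 711.667
Σ(x−M)² = 2591295.33; s = √(2591295.33/14) = 430.224
Cutoffs: 711.667 ± 2·430.224 → [-148.8, 1572.1]
Outside: 2222 → excluded.
Retained (n=14): Σ = 8453, mean = 8453/14 = 603.786

603.8 ms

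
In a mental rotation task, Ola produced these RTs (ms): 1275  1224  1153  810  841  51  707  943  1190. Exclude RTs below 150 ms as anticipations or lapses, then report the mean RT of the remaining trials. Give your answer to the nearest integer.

Excluded: 51
Retained (n=8): Σ = 8143
Mean = 8143/8 = 1017.8750

1018 ms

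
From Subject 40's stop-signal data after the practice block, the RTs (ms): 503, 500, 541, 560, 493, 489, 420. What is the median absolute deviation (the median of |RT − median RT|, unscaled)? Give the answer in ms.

Sorted: 420, 489, 493, 500, 503, 541, 560 → median = 500
|x − 500|: 3, 0, 41, 60, 7, 11, 80
Sorted deviations: 0, 3, 7, 11, 41, 60, 80 → MAD = 11

11 ms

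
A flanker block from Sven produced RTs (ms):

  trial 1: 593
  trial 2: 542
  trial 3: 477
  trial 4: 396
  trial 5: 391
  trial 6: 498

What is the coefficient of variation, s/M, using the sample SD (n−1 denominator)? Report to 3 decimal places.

0.165

n = 6, Σ = 2897, M = 482.8333
Σ(x−M)² = 31874.833; s = √(31874.833/5) = 79.8434
CV = 79.8434 / 482.8333 = 0.16536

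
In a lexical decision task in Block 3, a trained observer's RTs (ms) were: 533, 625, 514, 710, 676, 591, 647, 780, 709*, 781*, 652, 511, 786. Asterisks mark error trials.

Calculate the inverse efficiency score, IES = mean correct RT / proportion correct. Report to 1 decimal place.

754.8 ms

Correct trials (n=11): 533, 625, 514, 710, 676, 591, 647, 780, 652, 511, 786
Mean correct RT = 7025/11 = 638.6364 ms
Proportion correct = 11/13
IES = 638.6364 / (11/13) = 754.752 ms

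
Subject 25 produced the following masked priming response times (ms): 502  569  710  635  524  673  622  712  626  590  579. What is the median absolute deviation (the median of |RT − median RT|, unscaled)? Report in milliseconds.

51 ms

Sorted: 502, 524, 569, 579, 590, 622, 626, 635, 673, 710, 712 → median = 622
|x − 622|: 120, 53, 88, 13, 98, 51, 0, 90, 4, 32, 43
Sorted deviations: 0, 4, 13, 32, 43, 51, 53, 88, 90, 98, 120 → MAD = 51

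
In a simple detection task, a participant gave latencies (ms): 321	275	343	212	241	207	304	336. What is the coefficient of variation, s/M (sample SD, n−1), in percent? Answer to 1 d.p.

19.5%

n = 8, Σ = 2239, M = 279.8750
Σ(x−M)² = 20860.875; s = √(20860.875/7) = 54.5905
CV = 54.5905 / 279.8750 = 0.19505 = 19.505%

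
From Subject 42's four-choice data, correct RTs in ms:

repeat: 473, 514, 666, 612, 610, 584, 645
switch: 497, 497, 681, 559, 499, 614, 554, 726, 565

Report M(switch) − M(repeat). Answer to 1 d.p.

-9.4 ms

M(repeat) = 4104/7 = 586.286
M(switch) = 5192/9 = 576.889
Difference = 576.889 − 586.286 = -9.397 ms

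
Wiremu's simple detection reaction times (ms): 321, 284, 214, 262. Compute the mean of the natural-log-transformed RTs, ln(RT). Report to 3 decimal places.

ln(RT): 5.7714, 5.6490, 5.3660, 5.5683
Σ ln(RT) = 22.3547
Mean = 22.3547/4 = 5.58868

5.589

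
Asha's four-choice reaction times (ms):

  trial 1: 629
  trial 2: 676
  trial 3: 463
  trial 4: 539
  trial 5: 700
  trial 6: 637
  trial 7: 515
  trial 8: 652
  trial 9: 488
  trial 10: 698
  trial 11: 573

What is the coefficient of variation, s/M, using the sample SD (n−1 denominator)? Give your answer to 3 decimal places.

0.143

n = 11, Σ = 6570, M = 597.2727
Σ(x−M)² = 73200.182; s = √(73200.182/10) = 85.5571
CV = 85.5571 / 597.2727 = 0.14325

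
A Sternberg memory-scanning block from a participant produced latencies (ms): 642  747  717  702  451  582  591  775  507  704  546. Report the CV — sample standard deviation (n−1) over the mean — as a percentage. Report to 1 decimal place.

16.6%

n = 11, Σ = 6964, M = 633.0909
Σ(x−M)² = 111032.909; s = √(111032.909/10) = 105.3722
CV = 105.3722 / 633.0909 = 0.16644 = 16.644%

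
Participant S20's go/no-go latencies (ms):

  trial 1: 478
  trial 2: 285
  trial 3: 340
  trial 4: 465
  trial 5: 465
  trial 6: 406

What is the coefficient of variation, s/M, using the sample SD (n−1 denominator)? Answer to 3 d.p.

n = 6, Σ = 2439, M = 406.5000
Σ(x−M)² = 31141.500; s = √(31141.500/5) = 78.9196
CV = 78.9196 / 406.5000 = 0.19414

0.194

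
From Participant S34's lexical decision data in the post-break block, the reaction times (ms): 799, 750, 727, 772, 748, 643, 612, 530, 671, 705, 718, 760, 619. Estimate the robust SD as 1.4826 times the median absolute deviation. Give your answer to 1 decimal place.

69.7 ms

Sorted: 530, 612, 619, 643, 671, 705, 718, 727, 748, 750, 760, 772, 799 → median = 718
|x − 718| sorted: 0, 9, 13, 30, 32, 42, 47, 54, 75, 81, 99, 106, 188 → MAD = 47
Robust SD ≈ 1.4826 × 47 = 69.682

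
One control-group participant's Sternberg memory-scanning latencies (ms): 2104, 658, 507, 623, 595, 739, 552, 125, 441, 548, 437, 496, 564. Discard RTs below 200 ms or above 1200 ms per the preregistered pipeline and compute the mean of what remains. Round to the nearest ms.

560 ms

Excluded: 125, 2104
Retained (n=11): Σ = 6160
Mean = 6160/11 = 560.0000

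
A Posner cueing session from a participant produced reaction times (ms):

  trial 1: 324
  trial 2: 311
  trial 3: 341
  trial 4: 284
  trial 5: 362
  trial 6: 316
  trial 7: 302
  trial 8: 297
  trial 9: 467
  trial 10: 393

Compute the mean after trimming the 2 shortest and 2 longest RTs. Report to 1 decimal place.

326.0 ms

Sorted: 284, 297, 302, 311, 316, 324, 341, 362, 393, 467
Drop lowest 2 (284, 297) and highest 2 (393, 467)
Remaining (n=6): Σ = 1956, mean = 1956/6 = 326.000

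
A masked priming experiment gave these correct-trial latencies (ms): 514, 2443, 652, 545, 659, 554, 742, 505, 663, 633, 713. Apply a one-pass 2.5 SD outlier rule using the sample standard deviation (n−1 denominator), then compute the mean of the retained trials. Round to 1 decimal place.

n = 11, ΣRT = 8623, M = 783.909
Σ(x−M)² = 3090338.91; s = √(3090338.91/10) = 555.908
Cutoffs: 783.909 ± 2.5·555.908 → [-605.9, 2173.7]
Outside: 2443 → excluded.
Retained (n=10): Σ = 6180, mean = 6180/10 = 618.000

618.0 ms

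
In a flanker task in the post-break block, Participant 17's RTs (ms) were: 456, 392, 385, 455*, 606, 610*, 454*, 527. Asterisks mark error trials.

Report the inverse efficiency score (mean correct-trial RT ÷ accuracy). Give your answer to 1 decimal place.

Correct trials (n=5): 456, 392, 385, 606, 527
Mean correct RT = 2366/5 = 473.2000 ms
Proportion correct = 5/8
IES = 473.2000 / (5/8) = 757.120 ms

757.1 ms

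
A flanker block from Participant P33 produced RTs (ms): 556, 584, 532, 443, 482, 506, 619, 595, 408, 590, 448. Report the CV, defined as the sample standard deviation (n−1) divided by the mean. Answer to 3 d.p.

0.136

n = 11, Σ = 5763, M = 523.9091
Σ(x−M)² = 50990.909; s = √(50990.909/10) = 71.4079
CV = 71.4079 / 523.9091 = 0.13630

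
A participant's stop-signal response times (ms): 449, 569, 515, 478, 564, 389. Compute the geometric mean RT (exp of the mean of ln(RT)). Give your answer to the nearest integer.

490 ms

ln(RT): 6.1070, 6.3439, 6.2442, 6.1696, 6.3351, 5.9636
Mean ln(RT) = 37.1633/6 = 6.19389
Geometric mean = exp(6.19389) = 489.75 ms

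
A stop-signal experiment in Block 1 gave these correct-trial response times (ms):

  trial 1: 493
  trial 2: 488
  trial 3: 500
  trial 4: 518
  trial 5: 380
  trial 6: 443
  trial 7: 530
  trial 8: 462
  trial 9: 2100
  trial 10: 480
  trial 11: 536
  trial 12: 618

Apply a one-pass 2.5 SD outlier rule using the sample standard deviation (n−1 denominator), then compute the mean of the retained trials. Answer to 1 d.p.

n = 12, ΣRT = 7548, M = 629.000
Σ(x−M)² = 2396438.00; s = √(2396438.00/11) = 466.753
Cutoffs: 629.000 ± 2.5·466.753 → [-537.9, 1795.9]
Outside: 2100 → excluded.
Retained (n=11): Σ = 5448, mean = 5448/11 = 495.273

495.3 ms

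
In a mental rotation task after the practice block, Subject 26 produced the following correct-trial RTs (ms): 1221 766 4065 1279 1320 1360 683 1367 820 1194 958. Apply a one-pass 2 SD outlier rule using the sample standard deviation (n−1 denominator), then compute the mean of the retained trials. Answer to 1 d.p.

n = 11, ΣRT = 15033, M = 1366.636
Σ(x−M)² = 8635996.55; s = √(8635996.55/10) = 929.301
Cutoffs: 1366.636 ± 2·929.301 → [-492.0, 3225.2]
Outside: 4065 → excluded.
Retained (n=10): Σ = 10968, mean = 10968/10 = 1096.800

1096.8 ms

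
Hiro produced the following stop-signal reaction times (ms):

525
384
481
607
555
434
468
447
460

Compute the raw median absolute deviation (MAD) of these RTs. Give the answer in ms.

Sorted: 384, 434, 447, 460, 468, 481, 525, 555, 607 → median = 468
|x − 468|: 57, 84, 13, 139, 87, 34, 0, 21, 8
Sorted deviations: 0, 8, 13, 21, 34, 57, 84, 87, 139 → MAD = 34

34 ms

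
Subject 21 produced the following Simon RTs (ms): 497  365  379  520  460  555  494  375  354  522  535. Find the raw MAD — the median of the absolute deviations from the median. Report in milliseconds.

41 ms

Sorted: 354, 365, 375, 379, 460, 494, 497, 520, 522, 535, 555 → median = 494
|x − 494|: 3, 129, 115, 26, 34, 61, 0, 119, 140, 28, 41
Sorted deviations: 0, 3, 26, 28, 34, 41, 61, 115, 119, 129, 140 → MAD = 41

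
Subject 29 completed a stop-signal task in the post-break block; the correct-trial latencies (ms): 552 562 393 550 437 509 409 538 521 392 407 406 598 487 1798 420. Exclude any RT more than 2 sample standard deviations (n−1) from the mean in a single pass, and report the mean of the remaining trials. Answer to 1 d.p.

n = 16, ΣRT = 8979, M = 561.188
Σ(x−M)² = 1704936.44; s = √(1704936.44/15) = 337.139
Cutoffs: 561.188 ± 2·337.139 → [-113.1, 1235.5]
Outside: 1798 → excluded.
Retained (n=15): Σ = 7181, mean = 7181/15 = 478.733

478.7 ms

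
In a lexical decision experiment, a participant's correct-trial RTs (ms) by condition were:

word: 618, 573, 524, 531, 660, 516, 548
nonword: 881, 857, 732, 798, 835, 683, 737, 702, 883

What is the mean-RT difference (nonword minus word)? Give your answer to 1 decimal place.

M(word) = 3970/7 = 567.143
M(nonword) = 7108/9 = 789.778
Difference = 789.778 − 567.143 = 222.635 ms

222.6 ms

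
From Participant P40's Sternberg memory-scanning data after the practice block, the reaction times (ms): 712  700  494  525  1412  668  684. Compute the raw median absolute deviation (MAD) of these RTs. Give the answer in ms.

Sorted: 494, 525, 668, 684, 700, 712, 1412 → median = 684
|x − 684|: 28, 16, 190, 159, 728, 16, 0
Sorted deviations: 0, 16, 16, 28, 159, 190, 728 → MAD = 28

28 ms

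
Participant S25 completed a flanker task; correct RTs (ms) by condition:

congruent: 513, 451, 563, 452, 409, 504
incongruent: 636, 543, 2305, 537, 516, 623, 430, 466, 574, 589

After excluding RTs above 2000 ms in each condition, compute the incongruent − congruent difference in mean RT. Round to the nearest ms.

incongruent: exclude 2305
M(congruent) = 2892/6 = 482.000
M(incongruent) = 4914/9 = 546.000
Difference = 546.000 − 482.000 = 64.000 ms

64 ms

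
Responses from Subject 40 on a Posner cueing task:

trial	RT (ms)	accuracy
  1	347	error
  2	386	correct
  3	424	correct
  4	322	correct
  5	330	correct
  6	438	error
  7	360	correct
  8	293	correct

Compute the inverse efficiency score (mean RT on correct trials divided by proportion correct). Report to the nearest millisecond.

Correct trials (n=6): 386, 424, 322, 330, 360, 293
Mean correct RT = 2115/6 = 352.5000 ms
Proportion correct = 6/8
IES = 352.5000 / (6/8) = 470.000 ms

470 ms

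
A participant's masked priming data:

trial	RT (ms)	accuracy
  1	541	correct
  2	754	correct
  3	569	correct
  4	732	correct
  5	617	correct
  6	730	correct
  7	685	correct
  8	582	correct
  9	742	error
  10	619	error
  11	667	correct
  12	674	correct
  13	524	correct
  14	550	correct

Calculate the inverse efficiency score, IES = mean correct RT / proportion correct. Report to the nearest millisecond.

741 ms

Correct trials (n=12): 541, 754, 569, 732, 617, 730, 685, 582, 667, 674, 524, 550
Mean correct RT = 7625/12 = 635.4167 ms
Proportion correct = 12/14
IES = 635.4167 / (12/14) = 741.319 ms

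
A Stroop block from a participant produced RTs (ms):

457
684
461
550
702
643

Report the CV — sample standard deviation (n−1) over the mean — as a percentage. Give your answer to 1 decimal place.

18.8%

n = 6, Σ = 3497, M = 582.8333
Σ(x−M)² = 59810.833; s = √(59810.833/5) = 109.3717
CV = 109.3717 / 582.8333 = 0.18766 = 18.766%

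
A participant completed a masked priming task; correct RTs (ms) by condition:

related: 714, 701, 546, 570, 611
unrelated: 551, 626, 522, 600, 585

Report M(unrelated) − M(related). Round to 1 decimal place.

M(related) = 3142/5 = 628.400
M(unrelated) = 2884/5 = 576.800
Difference = 576.800 − 628.400 = -51.600 ms

-51.6 ms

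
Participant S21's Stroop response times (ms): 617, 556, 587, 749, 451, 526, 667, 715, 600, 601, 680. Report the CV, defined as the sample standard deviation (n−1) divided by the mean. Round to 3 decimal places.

0.141

n = 11, Σ = 6749, M = 613.5455
Σ(x−M)² = 74368.727; s = √(74368.727/10) = 86.2373
CV = 86.2373 / 613.5455 = 0.14056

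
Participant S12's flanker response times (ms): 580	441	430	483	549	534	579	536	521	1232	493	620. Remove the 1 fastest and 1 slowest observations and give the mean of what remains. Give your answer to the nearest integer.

534 ms

Sorted: 430, 441, 483, 493, 521, 534, 536, 549, 579, 580, 620, 1232
Drop lowest 1 (430) and highest 1 (1232)
Remaining (n=10): Σ = 5336, mean = 5336/10 = 533.600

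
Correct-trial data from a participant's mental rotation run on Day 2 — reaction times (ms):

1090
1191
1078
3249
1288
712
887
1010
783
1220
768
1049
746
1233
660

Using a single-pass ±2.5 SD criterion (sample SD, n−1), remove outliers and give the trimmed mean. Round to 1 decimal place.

n = 15, ΣRT = 16964, M = 1130.933
Σ(x−M)² = 5416388.93; s = √(5416388.93/14) = 622.001
Cutoffs: 1130.933 ± 2.5·622.001 → [-424.1, 2685.9]
Outside: 3249 → excluded.
Retained (n=14): Σ = 13715, mean = 13715/14 = 979.643

979.6 ms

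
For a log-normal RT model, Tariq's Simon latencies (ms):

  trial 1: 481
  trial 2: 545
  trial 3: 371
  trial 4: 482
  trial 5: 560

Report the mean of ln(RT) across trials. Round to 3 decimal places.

ln(RT): 6.1759, 6.3008, 5.9162, 6.1779, 6.3279
Σ ln(RT) = 30.8987
Mean = 30.8987/5 = 6.17975

6.180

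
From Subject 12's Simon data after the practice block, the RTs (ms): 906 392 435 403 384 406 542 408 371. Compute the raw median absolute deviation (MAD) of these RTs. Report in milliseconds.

22 ms

Sorted: 371, 384, 392, 403, 406, 408, 435, 542, 906 → median = 406
|x − 406|: 500, 14, 29, 3, 22, 0, 136, 2, 35
Sorted deviations: 0, 2, 3, 14, 22, 29, 35, 136, 500 → MAD = 22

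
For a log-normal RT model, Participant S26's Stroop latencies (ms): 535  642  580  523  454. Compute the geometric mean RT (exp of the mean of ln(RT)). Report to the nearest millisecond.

ln(RT): 6.2823, 6.4646, 6.3630, 6.2596, 6.1181
Mean ln(RT) = 31.4876/5 = 6.29751
Geometric mean = exp(6.29751) = 543.22 ms

543 ms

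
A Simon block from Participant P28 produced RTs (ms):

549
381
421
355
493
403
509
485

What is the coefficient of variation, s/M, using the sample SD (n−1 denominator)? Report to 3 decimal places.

0.153

n = 8, Σ = 3596, M = 449.5000
Σ(x−M)² = 33190.000; s = √(33190.000/7) = 68.8580
CV = 68.8580 / 449.5000 = 0.15319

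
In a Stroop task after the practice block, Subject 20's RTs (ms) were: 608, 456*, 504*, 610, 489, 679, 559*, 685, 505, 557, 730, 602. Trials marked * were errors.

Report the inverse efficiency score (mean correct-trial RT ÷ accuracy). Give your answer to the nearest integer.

810 ms

Correct trials (n=9): 608, 610, 489, 679, 685, 505, 557, 730, 602
Mean correct RT = 5465/9 = 607.2222 ms
Proportion correct = 9/12
IES = 607.2222 / (9/12) = 809.630 ms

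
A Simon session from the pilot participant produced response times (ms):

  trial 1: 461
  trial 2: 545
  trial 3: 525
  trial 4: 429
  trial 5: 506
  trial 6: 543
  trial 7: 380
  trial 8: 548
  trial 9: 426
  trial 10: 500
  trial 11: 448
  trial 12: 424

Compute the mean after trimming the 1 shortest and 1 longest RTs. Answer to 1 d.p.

480.7 ms

Sorted: 380, 424, 426, 429, 448, 461, 500, 506, 525, 543, 545, 548
Drop lowest 1 (380) and highest 1 (548)
Remaining (n=10): Σ = 4807, mean = 4807/10 = 480.700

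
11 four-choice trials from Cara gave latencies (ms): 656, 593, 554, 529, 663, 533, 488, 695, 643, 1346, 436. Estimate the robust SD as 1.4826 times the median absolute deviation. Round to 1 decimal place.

Sorted: 436, 488, 529, 533, 554, 593, 643, 656, 663, 695, 1346 → median = 593
|x − 593| sorted: 0, 39, 50, 60, 63, 64, 70, 102, 105, 157, 753 → MAD = 64
Robust SD ≈ 1.4826 × 64 = 94.886

94.9 ms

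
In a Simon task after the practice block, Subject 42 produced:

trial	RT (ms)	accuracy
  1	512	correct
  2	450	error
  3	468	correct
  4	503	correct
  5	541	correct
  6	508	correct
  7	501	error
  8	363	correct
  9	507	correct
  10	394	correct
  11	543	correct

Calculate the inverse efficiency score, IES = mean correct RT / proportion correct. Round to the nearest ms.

Correct trials (n=9): 512, 468, 503, 541, 508, 363, 507, 394, 543
Mean correct RT = 4339/9 = 482.1111 ms
Proportion correct = 9/11
IES = 482.1111 / (9/11) = 589.247 ms

589 ms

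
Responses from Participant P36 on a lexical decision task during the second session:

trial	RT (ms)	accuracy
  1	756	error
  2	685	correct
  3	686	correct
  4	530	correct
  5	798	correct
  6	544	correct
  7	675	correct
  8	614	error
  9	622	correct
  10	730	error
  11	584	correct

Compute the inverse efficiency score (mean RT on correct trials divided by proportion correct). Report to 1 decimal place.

Correct trials (n=8): 685, 686, 530, 798, 544, 675, 622, 584
Mean correct RT = 5124/8 = 640.5000 ms
Proportion correct = 8/11
IES = 640.5000 / (8/11) = 880.688 ms

880.7 ms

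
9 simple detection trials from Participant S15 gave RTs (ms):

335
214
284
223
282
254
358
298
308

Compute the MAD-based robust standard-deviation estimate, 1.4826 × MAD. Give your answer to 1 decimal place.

44.5 ms

Sorted: 214, 223, 254, 282, 284, 298, 308, 335, 358 → median = 284
|x − 284| sorted: 0, 2, 14, 24, 30, 51, 61, 70, 74 → MAD = 30
Robust SD ≈ 1.4826 × 30 = 44.478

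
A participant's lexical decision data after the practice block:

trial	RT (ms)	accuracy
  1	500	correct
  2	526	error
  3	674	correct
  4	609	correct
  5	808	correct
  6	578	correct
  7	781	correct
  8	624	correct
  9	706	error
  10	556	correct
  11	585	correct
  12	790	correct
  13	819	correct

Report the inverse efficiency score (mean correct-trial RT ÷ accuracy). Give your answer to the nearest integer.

787 ms

Correct trials (n=11): 500, 674, 609, 808, 578, 781, 624, 556, 585, 790, 819
Mean correct RT = 7324/11 = 665.8182 ms
Proportion correct = 11/13
IES = 665.8182 / (11/13) = 786.876 ms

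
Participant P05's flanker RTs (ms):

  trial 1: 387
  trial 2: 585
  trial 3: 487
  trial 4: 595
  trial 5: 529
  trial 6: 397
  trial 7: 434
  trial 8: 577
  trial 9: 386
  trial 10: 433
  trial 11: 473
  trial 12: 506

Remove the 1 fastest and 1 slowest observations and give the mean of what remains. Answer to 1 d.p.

480.8 ms

Sorted: 386, 387, 397, 433, 434, 473, 487, 506, 529, 577, 585, 595
Drop lowest 1 (386) and highest 1 (595)
Remaining (n=10): Σ = 4808, mean = 4808/10 = 480.800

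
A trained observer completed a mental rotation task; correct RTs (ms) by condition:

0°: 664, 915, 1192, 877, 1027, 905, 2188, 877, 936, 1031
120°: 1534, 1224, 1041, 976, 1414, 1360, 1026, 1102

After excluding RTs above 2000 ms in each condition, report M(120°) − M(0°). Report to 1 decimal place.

273.6 ms

0°: exclude 2188
M(0°) = 8424/9 = 936.000
M(120°) = 9677/8 = 1209.625
Difference = 1209.625 − 936.000 = 273.625 ms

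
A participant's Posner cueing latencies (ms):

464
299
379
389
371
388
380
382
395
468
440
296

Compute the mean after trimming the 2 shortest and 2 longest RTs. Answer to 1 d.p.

390.5 ms

Sorted: 296, 299, 371, 379, 380, 382, 388, 389, 395, 440, 464, 468
Drop lowest 2 (296, 299) and highest 2 (464, 468)
Remaining (n=8): Σ = 3124, mean = 3124/8 = 390.500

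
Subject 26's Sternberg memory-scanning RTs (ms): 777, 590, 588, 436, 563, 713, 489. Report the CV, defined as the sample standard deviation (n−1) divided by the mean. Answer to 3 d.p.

n = 7, Σ = 4156, M = 593.7143
Σ(x−M)² = 84651.429; s = √(84651.429/6) = 118.7795
CV = 118.7795 / 593.7143 = 0.20006

0.200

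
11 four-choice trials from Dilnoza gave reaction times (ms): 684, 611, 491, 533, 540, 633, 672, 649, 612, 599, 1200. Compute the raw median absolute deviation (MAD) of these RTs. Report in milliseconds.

Sorted: 491, 533, 540, 599, 611, 612, 633, 649, 672, 684, 1200 → median = 612
|x − 612|: 72, 1, 121, 79, 72, 21, 60, 37, 0, 13, 588
Sorted deviations: 0, 1, 13, 21, 37, 60, 72, 72, 79, 121, 588 → MAD = 60

60 ms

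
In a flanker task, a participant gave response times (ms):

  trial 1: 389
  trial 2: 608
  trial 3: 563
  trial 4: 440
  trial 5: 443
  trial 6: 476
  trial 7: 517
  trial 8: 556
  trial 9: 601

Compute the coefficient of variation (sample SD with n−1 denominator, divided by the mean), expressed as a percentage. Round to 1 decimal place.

15.2%

n = 9, Σ = 4593, M = 510.3333
Σ(x−M)² = 48044.000; s = √(48044.000/8) = 77.4952
CV = 77.4952 / 510.3333 = 0.15185 = 15.185%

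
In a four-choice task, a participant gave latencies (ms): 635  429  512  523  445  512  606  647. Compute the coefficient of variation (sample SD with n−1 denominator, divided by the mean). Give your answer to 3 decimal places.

n = 8, Σ = 4309, M = 538.6250
Σ(x−M)² = 48017.875; s = √(48017.875/7) = 82.8233
CV = 82.8233 / 538.6250 = 0.15377

0.154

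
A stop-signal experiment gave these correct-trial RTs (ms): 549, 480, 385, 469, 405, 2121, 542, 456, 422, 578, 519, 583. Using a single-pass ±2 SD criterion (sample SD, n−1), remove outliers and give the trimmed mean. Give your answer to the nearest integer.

490 ms

n = 12, ΣRT = 7509, M = 625.750
Σ(x−M)² = 2487014.25; s = √(2487014.25/11) = 475.492
Cutoffs: 625.750 ± 2·475.492 → [-325.2, 1576.7]
Outside: 2121 → excluded.
Retained (n=11): Σ = 5388, mean = 5388/11 = 489.818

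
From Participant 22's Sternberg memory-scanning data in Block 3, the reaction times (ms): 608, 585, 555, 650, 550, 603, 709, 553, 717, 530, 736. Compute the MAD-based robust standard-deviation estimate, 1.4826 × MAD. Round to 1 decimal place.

Sorted: 530, 550, 553, 555, 585, 603, 608, 650, 709, 717, 736 → median = 603
|x − 603| sorted: 0, 5, 18, 47, 48, 50, 53, 73, 106, 114, 133 → MAD = 50
Robust SD ≈ 1.4826 × 50 = 74.130

74.1 ms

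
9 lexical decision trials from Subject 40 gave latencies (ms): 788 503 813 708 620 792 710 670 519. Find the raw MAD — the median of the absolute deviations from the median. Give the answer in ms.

Sorted: 503, 519, 620, 670, 708, 710, 788, 792, 813 → median = 708
|x − 708|: 80, 205, 105, 0, 88, 84, 2, 38, 189
Sorted deviations: 0, 2, 38, 80, 84, 88, 105, 189, 205 → MAD = 84

84 ms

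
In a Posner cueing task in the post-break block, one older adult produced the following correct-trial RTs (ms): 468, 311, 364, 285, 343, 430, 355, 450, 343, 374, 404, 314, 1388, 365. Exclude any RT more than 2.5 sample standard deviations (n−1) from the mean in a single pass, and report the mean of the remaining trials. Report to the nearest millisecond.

370 ms

n = 14, ΣRT = 6194, M = 442.429
Σ(x−M)² = 999243.43; s = √(999243.43/13) = 277.245
Cutoffs: 442.429 ± 2.5·277.245 → [-250.7, 1135.5]
Outside: 1388 → excluded.
Retained (n=13): Σ = 4806, mean = 4806/13 = 369.692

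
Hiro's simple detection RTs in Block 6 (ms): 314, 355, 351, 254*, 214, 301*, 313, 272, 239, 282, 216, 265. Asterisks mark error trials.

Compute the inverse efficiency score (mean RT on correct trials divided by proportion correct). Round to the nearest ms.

Correct trials (n=10): 314, 355, 351, 214, 313, 272, 239, 282, 216, 265
Mean correct RT = 2821/10 = 282.1000 ms
Proportion correct = 10/12
IES = 282.1000 / (10/12) = 338.520 ms

339 ms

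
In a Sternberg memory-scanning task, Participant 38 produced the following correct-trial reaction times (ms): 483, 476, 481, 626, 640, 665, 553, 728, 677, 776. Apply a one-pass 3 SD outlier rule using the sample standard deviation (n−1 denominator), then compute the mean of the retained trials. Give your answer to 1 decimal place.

610.5 ms

n = 10, ΣRT = 6105, M = 610.500
Σ(x−M)² = 104122.50; s = √(104122.50/9) = 107.560
Cutoffs: 610.500 ± 3·107.560 → [287.8, 933.2]
No RTs fall outside the cutoffs; all 10 retained. Mean = 6105/10 = 610.500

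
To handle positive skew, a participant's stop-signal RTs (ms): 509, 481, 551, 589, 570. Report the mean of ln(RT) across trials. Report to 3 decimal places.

ln(RT): 6.2324, 6.1759, 6.3117, 6.3784, 6.3456
Σ ln(RT) = 31.4441
Mean = 31.4441/5 = 6.28882

6.289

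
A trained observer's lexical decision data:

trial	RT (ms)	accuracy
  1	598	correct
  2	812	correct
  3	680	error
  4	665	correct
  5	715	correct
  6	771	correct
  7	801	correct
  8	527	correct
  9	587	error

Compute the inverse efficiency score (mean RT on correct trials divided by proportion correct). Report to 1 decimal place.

Correct trials (n=7): 598, 812, 665, 715, 771, 801, 527
Mean correct RT = 4889/7 = 698.4286 ms
Proportion correct = 7/9
IES = 698.4286 / (7/9) = 897.980 ms

898.0 ms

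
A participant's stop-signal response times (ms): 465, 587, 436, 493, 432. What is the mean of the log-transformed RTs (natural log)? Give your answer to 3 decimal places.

6.173

ln(RT): 6.1420, 6.3750, 6.0776, 6.2005, 6.0684
Σ ln(RT) = 30.8636
Mean = 30.8636/5 = 6.17273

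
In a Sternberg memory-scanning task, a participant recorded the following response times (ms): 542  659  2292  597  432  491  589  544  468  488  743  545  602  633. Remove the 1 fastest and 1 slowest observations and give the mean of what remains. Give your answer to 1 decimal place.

Sorted: 432, 468, 488, 491, 542, 544, 545, 589, 597, 602, 633, 659, 743, 2292
Drop lowest 1 (432) and highest 1 (2292)
Remaining (n=12): Σ = 6901, mean = 6901/12 = 575.083

575.1 ms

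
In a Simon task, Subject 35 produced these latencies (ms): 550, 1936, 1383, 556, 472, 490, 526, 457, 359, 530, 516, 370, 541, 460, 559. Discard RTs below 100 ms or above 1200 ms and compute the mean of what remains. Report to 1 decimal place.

Excluded: 1383, 1936
Retained (n=13): Σ = 6386
Mean = 6386/13 = 491.2308

491.2 ms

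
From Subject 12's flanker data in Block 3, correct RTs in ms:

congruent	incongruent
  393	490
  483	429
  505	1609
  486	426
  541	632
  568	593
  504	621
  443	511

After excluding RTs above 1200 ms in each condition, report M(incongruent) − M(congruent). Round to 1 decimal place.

38.5 ms

incongruent: exclude 1609
M(congruent) = 3923/8 = 490.375
M(incongruent) = 3702/7 = 528.857
Difference = 528.857 − 490.375 = 38.482 ms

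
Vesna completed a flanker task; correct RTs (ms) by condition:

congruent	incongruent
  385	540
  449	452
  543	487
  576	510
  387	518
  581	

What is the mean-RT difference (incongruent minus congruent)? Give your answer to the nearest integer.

M(congruent) = 2921/6 = 486.833
M(incongruent) = 2507/5 = 501.400
Difference = 501.400 − 486.833 = 14.567 ms

15 ms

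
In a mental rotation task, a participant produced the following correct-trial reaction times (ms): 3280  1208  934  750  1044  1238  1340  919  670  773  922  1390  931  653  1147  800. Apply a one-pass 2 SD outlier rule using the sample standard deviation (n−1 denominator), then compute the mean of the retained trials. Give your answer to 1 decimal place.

n = 16, ΣRT = 17999, M = 1124.938
Σ(x−M)² = 5744902.94; s = √(5744902.94/15) = 618.865
Cutoffs: 1124.938 ± 2·618.865 → [-112.8, 2362.7]
Outside: 3280 → excluded.
Retained (n=15): Σ = 14719, mean = 14719/15 = 981.267

981.3 ms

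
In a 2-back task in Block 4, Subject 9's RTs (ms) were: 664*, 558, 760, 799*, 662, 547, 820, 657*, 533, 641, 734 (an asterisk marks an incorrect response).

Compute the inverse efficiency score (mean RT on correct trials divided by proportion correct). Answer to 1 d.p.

Correct trials (n=8): 558, 760, 662, 547, 820, 533, 641, 734
Mean correct RT = 5255/8 = 656.8750 ms
Proportion correct = 8/11
IES = 656.8750 / (8/11) = 903.203 ms

903.2 ms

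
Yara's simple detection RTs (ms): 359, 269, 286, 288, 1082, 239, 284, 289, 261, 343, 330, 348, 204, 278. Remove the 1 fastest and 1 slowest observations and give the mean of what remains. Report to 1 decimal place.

297.8 ms

Sorted: 204, 239, 261, 269, 278, 284, 286, 288, 289, 330, 343, 348, 359, 1082
Drop lowest 1 (204) and highest 1 (1082)
Remaining (n=12): Σ = 3574, mean = 3574/12 = 297.833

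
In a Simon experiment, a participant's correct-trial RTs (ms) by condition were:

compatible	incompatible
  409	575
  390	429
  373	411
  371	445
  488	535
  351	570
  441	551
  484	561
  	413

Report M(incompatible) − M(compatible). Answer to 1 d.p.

M(compatible) = 3307/8 = 413.375
M(incompatible) = 4490/9 = 498.889
Difference = 498.889 − 413.375 = 85.514 ms

85.5 ms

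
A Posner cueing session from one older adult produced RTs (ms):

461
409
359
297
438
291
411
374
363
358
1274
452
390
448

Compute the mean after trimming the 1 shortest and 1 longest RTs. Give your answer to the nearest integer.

Sorted: 291, 297, 358, 359, 363, 374, 390, 409, 411, 438, 448, 452, 461, 1274
Drop lowest 1 (291) and highest 1 (1274)
Remaining (n=12): Σ = 4760, mean = 4760/12 = 396.667

397 ms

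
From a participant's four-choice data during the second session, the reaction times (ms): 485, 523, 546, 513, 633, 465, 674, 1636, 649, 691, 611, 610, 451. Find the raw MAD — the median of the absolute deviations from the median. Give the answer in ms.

Sorted: 451, 465, 485, 513, 523, 546, 610, 611, 633, 649, 674, 691, 1636 → median = 610
|x − 610|: 125, 87, 64, 97, 23, 145, 64, 1026, 39, 81, 1, 0, 159
Sorted deviations: 0, 1, 23, 39, 64, 64, 81, 87, 97, 125, 145, 159, 1026 → MAD = 81

81 ms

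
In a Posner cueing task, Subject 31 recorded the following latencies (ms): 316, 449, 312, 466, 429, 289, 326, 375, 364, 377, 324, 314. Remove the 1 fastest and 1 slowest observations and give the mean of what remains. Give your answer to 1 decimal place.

Sorted: 289, 312, 314, 316, 324, 326, 364, 375, 377, 429, 449, 466
Drop lowest 1 (289) and highest 1 (466)
Remaining (n=10): Σ = 3586, mean = 3586/10 = 358.600

358.6 ms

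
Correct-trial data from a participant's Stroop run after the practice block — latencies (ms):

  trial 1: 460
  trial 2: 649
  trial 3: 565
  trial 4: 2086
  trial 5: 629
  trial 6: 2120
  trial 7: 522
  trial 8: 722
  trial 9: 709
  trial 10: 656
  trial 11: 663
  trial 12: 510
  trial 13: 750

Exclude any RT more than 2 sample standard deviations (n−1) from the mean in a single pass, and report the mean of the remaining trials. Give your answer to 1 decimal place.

621.4 ms

n = 13, ΣRT = 11041, M = 849.308
Σ(x−M)² = 3805210.77; s = √(3805210.77/12) = 563.117
Cutoffs: 849.308 ± 2·563.117 → [-276.9, 1975.5]
Outside: 2086, 2120 → excluded.
Retained (n=11): Σ = 6835, mean = 6835/11 = 621.364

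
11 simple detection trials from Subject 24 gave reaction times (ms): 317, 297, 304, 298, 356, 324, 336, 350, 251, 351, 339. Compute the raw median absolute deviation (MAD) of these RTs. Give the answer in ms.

Sorted: 251, 297, 298, 304, 317, 324, 336, 339, 350, 351, 356 → median = 324
|x − 324|: 7, 27, 20, 26, 32, 0, 12, 26, 73, 27, 15
Sorted deviations: 0, 7, 12, 15, 20, 26, 26, 27, 27, 32, 73 → MAD = 26

26 ms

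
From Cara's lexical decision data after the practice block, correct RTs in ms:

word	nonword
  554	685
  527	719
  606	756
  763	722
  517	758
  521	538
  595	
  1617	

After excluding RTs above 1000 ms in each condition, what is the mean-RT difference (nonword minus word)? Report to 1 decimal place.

word: exclude 1617
M(word) = 4083/7 = 583.286
M(nonword) = 4178/6 = 696.333
Difference = 696.333 − 583.286 = 113.048 ms

113.0 ms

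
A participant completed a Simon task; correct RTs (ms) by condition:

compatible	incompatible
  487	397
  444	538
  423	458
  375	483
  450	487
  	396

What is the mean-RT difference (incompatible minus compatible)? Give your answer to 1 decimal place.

M(compatible) = 2179/5 = 435.800
M(incompatible) = 2759/6 = 459.833
Difference = 459.833 − 435.800 = 24.033 ms

24.0 ms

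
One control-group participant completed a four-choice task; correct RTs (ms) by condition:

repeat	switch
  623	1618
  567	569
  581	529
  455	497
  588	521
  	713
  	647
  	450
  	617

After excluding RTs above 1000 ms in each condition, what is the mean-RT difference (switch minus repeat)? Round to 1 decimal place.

switch: exclude 1618
M(repeat) = 2814/5 = 562.800
M(switch) = 4543/8 = 567.875
Difference = 567.875 − 562.800 = 5.075 ms

5.1 ms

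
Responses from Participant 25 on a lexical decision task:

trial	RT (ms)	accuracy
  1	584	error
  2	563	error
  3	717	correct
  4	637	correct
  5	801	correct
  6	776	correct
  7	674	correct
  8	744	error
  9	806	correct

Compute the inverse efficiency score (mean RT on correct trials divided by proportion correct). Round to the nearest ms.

1103 ms

Correct trials (n=6): 717, 637, 801, 776, 674, 806
Mean correct RT = 4411/6 = 735.1667 ms
Proportion correct = 6/9
IES = 735.1667 / (6/9) = 1102.750 ms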